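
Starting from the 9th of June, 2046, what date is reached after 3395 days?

September 25, 2055

+365 (one year) → Jun 9, 2047 (3030 left).
+366 (one year; includes Feb 29, 2048) → Jun 9, 2048 (2664 left).
+365 (one year) → Jun 9, 2049 (2299 left).
+365 (one year) → Jun 9, 2050 (1934 left).
+365 (one year) → Jun 9, 2051 (1569 left).
+366 (one year; includes Feb 29, 2052) → Jun 9, 2052 (1203 left).
+365 (one year) → Jun 9, 2053 (838 left).
+365 (one year) → Jun 9, 2054 (473 left).
+365 (one year) → Jun 9, 2055 (108 left).
Jun has 30 days: +22 → Jul 1, 2055 (86 left).
Jul has 31 days: +31 → Aug 1, 2055 (55 left).
Aug has 31 days: +31 → Sep 1, 2055 (24 left).
+24 → Sep 25, 2055.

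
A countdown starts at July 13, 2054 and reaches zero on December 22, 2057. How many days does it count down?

1258

Jul 13, 2054 → Jul 13, 2055: 365 days.
Jul 13, 2055 → Jul 13, 2056: 366 days (Feb 29, 2056 is in that span).
Jul 13, 2056 → Jul 13, 2057: 365 days.
Jul 13, 2057 → Aug 13, 2057: 31 days (July has 31).
Aug 13, 2057 → Sep 13, 2057: 31 days (August has 31).
Sep 13, 2057 → Oct 13, 2057: 30 days (September has 30).
Oct 13, 2057 → Nov 13, 2057: 31 days (October has 31).
Nov 13, 2057 → Dec 13, 2057: 30 days (November has 30).
Dec 13, 2057 → Dec 22, 2057: 9 days.
Total: 1258 days.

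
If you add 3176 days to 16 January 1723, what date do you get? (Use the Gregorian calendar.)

September 27, 1731

+365 (one year) → Jan 16, 1724 (2811 left).
+366 (one year; includes Feb 29, 1724) → Jan 16, 1725 (2445 left).
+365 (one year) → Jan 16, 1726 (2080 left).
+365 (one year) → Jan 16, 1727 (1715 left).
+365 (one year) → Jan 16, 1728 (1350 left).
+366 (one year; includes Feb 29, 1728) → Jan 16, 1729 (984 left).
+365 (one year) → Jan 16, 1730 (619 left).
+365 (one year) → Jan 16, 1731 (254 left).
Jan has 31 days: +16 → Feb 1, 1731 (238 left).
Feb has 28 days: +28 → Mar 1, 1731 (210 left).
Mar has 31 days: +31 → Apr 1, 1731 (179 left).
Apr has 30 days: +30 → May 1, 1731 (149 left).
May has 31 days: +31 → Jun 1, 1731 (118 left).
Jun has 30 days: +30 → Jul 1, 1731 (88 left).
Jul has 31 days: +31 → Aug 1, 1731 (57 left).
Aug has 31 days: +31 → Sep 1, 1731 (26 left).
+26 → Sep 27, 1731.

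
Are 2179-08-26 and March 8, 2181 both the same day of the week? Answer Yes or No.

From Aug 26, 2179 to Mar 8, 2181 is 560 days.
560 mod 7 = 0, so they are the same weekday.
(Aug 26, 2179 is a Thursday; Mar 8, 2181 is a Thursday.)

Yes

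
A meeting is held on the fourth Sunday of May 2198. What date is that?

May 27, 2198

May 1, 2198 is a Tuesday.
The first Sunday is therefore May 6 (5 days later).
The fourth Sunday is 6 + 3×7 = May 27.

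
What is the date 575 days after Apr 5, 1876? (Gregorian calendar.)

November 1, 1877

+365 (one year) → Apr 5, 1877 (210 left).
Apr has 30 days: +26 → May 1, 1877 (184 left).
May has 31 days: +31 → Jun 1, 1877 (153 left).
Jun has 30 days: +30 → Jul 1, 1877 (123 left).
Jul has 31 days: +31 → Aug 1, 1877 (92 left).
Aug has 31 days: +31 → Sep 1, 1877 (61 left).
Sep has 30 days: +30 → Oct 1, 1877 (31 left).
Oct has 31 days: +31 → Nov 1, 1877 (0 left).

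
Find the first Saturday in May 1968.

May 4, 1968

May 1, 1968 is a Wednesday.
The first Saturday is therefore May 4 (3 days later).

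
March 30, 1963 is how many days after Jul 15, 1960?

988

Jul 15, 1960 → Jul 15, 1961: 365 days.
Jul 15, 1961 → Jul 15, 1962: 365 days.
Jul 15, 1962 → Aug 15, 1962: 31 days (July has 31).
Aug 15, 1962 → Sep 15, 1962: 31 days (August has 31).
Sep 15, 1962 → Oct 15, 1962: 30 days (September has 30).
Oct 15, 1962 → Nov 15, 1962: 31 days (October has 31).
Nov 15, 1962 → Dec 15, 1962: 30 days (November has 30).
Dec 15, 1962 → Jan 15, 1963: 31 days (December has 31).
Jan 15, 1963 → Feb 15, 1963: 31 days (January has 31).
Feb 15, 1963 → Mar 15, 1963: 28 days (February has 28).
Mar 15, 1963 → Mar 30, 1963: 15 days.
Total: 988 days.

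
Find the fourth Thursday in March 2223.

March 27, 2223

March 1, 2223 is a Saturday.
The first Thursday is therefore March 6 (5 days later).
The fourth Thursday is 6 + 3×7 = March 27.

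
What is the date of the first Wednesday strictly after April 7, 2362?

Apr 7, 2362 is a Saturday.
From Saturday to the next Wednesday is 4 days.
Apr 7, 2362 + 4 = Apr 11, 2362.

April 11, 2362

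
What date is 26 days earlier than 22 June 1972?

May 27, 1972

−22 → May 31, 1972 (end of May, 31 days; 4 left).
−4 → May 27, 1972.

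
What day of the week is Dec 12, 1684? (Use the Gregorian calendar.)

Tuesday

Doomsday rule: the anchor day for the 1600s is Tuesday. For year 84: 84÷12 = 7 r 0, and 0÷4 = 0, so 7+0+0 = 7.
Tuesday + 7 ≡ Tuesday — that's 1684's doomsday.
In December the doomsday date is Dec 12.
Dec 12 is the doomsday itself: Tuesday.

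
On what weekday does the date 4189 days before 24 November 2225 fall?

Nov 24, 2225 is a Thursday.
4189 mod 7 = 3, so 4189 days before a Thursday is Thursday − 3 = Monday.

Monday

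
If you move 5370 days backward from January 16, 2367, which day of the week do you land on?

First find the weekday of Jan 16, 2367. Doomsday rule: the anchor day for the 2300s is Wednesday. For year 67: 67÷12 = 5 r 7, and 7÷4 = 1, so 5+7+1 = 13.
Wednesday + 13 ≡ Tuesday — that's 2367's doomsday.
In January the doomsday date is Jan 3 (2367 is not a leap year).
Jan 16 is 13 days after Jan 3; 13 mod 7 = 6, so Tuesday + 6 = Monday.
5370 mod 7 = 1, so 5370 days before a Monday is Monday − 1 = Sunday.

Sunday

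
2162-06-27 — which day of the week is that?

Doomsday rule: the anchor day for the 2100s is Sunday. For year 62: 62÷12 = 5 r 2, and 2÷4 = 0, so 5+2+0 = 7.
Sunday + 7 ≡ Sunday — that's 2162's doomsday.
In June the doomsday date is Jun 6.
Jun 27 is 21 days after Jun 6; 21 mod 7 = 0, so Sunday + 0 = Sunday.

Sunday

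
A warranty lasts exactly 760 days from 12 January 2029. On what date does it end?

+365 (one year) → Jan 12, 2030 (395 left).
Jan has 31 days: +20 → Feb 1, 2030 (375 left).
Feb has 28 days: +28 → Mar 1, 2030 (347 left).
Mar has 31 days: +31 → Apr 1, 2030 (316 left).
Apr has 30 days: +30 → May 1, 2030 (286 left).
May has 31 days: +31 → Jun 1, 2030 (255 left).
Jun has 30 days: +30 → Jul 1, 2030 (225 left).
Jul has 31 days: +31 → Aug 1, 2030 (194 left).
Aug has 31 days: +31 → Sep 1, 2030 (163 left).
Sep has 30 days: +30 → Oct 1, 2030 (133 left).
Oct has 31 days: +31 → Nov 1, 2030 (102 left).
Nov has 30 days: +30 → Dec 1, 2030 (72 left).
Dec has 31 days: +31 → Jan 1, 2031 (41 left).
Jan has 31 days: +31 → Feb 1, 2031 (10 left).
+10 → Feb 11, 2031.

February 11, 2031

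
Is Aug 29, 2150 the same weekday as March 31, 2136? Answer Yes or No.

From Mar 31, 2136 to Aug 29, 2150 is 5264 days.
5264 mod 7 = 0, so they are the same weekday.
(Mar 31, 2136 is a Saturday; Aug 29, 2150 is a Saturday.)

Yes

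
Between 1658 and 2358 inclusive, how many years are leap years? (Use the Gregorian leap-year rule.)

169

Multiples of 4 in [1658,2358]: 175.
Of those, multiples of 100: 7 (not leap unless ÷400).
Multiples of 400: 1.
Leap years = 175 − 7 + 1 = 169.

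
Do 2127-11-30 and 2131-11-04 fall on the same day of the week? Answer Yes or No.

Yes

From Nov 30, 2127 to Nov 4, 2131 is 1435 days.
1435 mod 7 = 0, so they are the same weekday.
(Nov 30, 2127 is a Sunday; Nov 4, 2131 is a Sunday.)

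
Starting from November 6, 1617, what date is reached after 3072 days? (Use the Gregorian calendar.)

+365 (one year) → Nov 6, 1618 (2707 left).
+365 (one year) → Nov 6, 1619 (2342 left).
+366 (one year; includes Feb 29, 1620) → Nov 6, 1620 (1976 left).
+365 (one year) → Nov 6, 1621 (1611 left).
+365 (one year) → Nov 6, 1622 (1246 left).
+365 (one year) → Nov 6, 1623 (881 left).
+366 (one year; includes Feb 29, 1624) → Nov 6, 1624 (515 left).
+365 (one year) → Nov 6, 1625 (150 left).
Nov has 30 days: +25 → Dec 1, 1625 (125 left).
Dec has 31 days: +31 → Jan 1, 1626 (94 left).
Jan has 31 days: +31 → Feb 1, 1626 (63 left).
Feb has 28 days: +28 → Mar 1, 1626 (35 left).
Mar has 31 days: +31 → Apr 1, 1626 (4 left).
+4 → Apr 5, 1626.

April 5, 1626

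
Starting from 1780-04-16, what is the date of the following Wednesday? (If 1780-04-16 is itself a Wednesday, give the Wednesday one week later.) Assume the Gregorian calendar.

Apr 16, 1780 is a Sunday.
From Sunday to the next Wednesday is 3 days.
Apr 16, 1780 + 3 = Apr 19, 1780.

April 19, 1780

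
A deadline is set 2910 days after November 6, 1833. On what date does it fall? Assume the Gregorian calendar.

October 25, 1841

+365 (one year) → Nov 6, 1834 (2545 left).
+365 (one year) → Nov 6, 1835 (2180 left).
+366 (one year; includes Feb 29, 1836) → Nov 6, 1836 (1814 left).
+365 (one year) → Nov 6, 1837 (1449 left).
+365 (one year) → Nov 6, 1838 (1084 left).
+365 (one year) → Nov 6, 1839 (719 left).
+366 (one year; includes Feb 29, 1840) → Nov 6, 1840 (353 left).
Nov has 30 days: +25 → Dec 1, 1840 (328 left).
Dec has 31 days: +31 → Jan 1, 1841 (297 left).
Jan has 31 days: +31 → Feb 1, 1841 (266 left).
Feb has 28 days: +28 → Mar 1, 1841 (238 left).
Mar has 31 days: +31 → Apr 1, 1841 (207 left).
Apr has 30 days: +30 → May 1, 1841 (177 left).
May has 31 days: +31 → Jun 1, 1841 (146 left).
Jun has 30 days: +30 → Jul 1, 1841 (116 left).
Jul has 31 days: +31 → Aug 1, 1841 (85 left).
Aug has 31 days: +31 → Sep 1, 1841 (54 left).
Sep has 30 days: +30 → Oct 1, 1841 (24 left).
+24 → Oct 25, 1841.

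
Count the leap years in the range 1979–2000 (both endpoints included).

6

Multiples of 4 in [1979,2000]: 6.
Of those, multiples of 100: 1 (not leap unless ÷400).
Multiples of 400: 1.
Leap years = 6 − 1 + 1 = 6.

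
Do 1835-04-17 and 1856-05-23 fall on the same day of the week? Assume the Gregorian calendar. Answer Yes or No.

From Apr 17, 1835 to May 23, 1856 is 7707 days.
7707 mod 7 = 0, so they are the same weekday.
(Apr 17, 1835 is a Friday; May 23, 1856 is a Friday.)

Yes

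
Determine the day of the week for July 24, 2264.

Sunday

Doomsday rule: the anchor day for the 2200s is Friday. For year 64: 64÷12 = 5 r 4, and 4÷4 = 1, so 5+4+1 = 10.
Friday + 10 ≡ Monday — that's 2264's doomsday.
In July the doomsday date is Jul 11.
Jul 24 is 13 days after Jul 11; 13 mod 7 = 6, so Monday + 6 = Sunday.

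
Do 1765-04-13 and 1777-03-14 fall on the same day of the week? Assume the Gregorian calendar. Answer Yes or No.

No

From Apr 13, 1765 to Mar 14, 1777 is 4353 days.
4353 mod 7 = 6, so they are different weekdays.
(Apr 13, 1765 is a Saturday; Mar 14, 1777 is a Friday.)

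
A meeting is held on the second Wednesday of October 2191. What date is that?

October 1, 2191 is a Saturday.
The first Wednesday is therefore October 5 (4 days later).
The second Wednesday is 5 + 1×7 = October 12.

October 12, 2191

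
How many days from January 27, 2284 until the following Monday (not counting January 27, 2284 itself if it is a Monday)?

Jan 27, 2284 is a Sunday.
From Sunday to the next Monday is 1 day.

1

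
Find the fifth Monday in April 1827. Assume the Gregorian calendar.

April 1, 1827 is a Sunday.
The first Monday is therefore April 2 (1 days later).
The fifth Monday is 2 + 4×7 = April 30.

April 30, 1827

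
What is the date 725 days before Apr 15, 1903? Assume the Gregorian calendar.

April 20, 1901

−365 (one year) → Apr 15, 1902 (360 left).
−15 → Mar 31, 1902 (end of Mar, 31 days; 345 left).
−31 → Feb 28, 1902 (end of Feb, 28 days; 314 left).
−28 → Jan 31, 1902 (end of Jan, 31 days; 286 left).
−31 → Dec 31, 1901 (end of Dec, 31 days; 255 left).
−31 → Nov 30, 1901 (end of Nov, 30 days; 224 left).
−30 → Oct 31, 1901 (end of Oct, 31 days; 194 left).
−31 → Sep 30, 1901 (end of Sep, 30 days; 163 left).
−30 → Aug 31, 1901 (end of Aug, 31 days; 133 left).
−31 → Jul 31, 1901 (end of Jul, 31 days; 102 left).
−31 → Jun 30, 1901 (end of Jun, 30 days; 71 left).
−30 → May 31, 1901 (end of May, 31 days; 41 left).
−31 → Apr 30, 1901 (end of Apr, 30 days; 10 left).
−10 → Apr 20, 1901.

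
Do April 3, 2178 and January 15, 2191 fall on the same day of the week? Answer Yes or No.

From Apr 3, 2178 to Jan 15, 2191 is 4670 days.
4670 mod 7 = 1, so they are different weekdays.
(Apr 3, 2178 is a Friday; Jan 15, 2191 is a Saturday.)

No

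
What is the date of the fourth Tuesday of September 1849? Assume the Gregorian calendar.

September 25, 1849

September 1, 1849 is a Saturday.
The first Tuesday is therefore September 4 (3 days later).
The fourth Tuesday is 4 + 3×7 = September 25.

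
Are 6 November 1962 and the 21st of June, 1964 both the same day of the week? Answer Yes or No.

No

From Nov 6, 1962 to Jun 21, 1964 is 593 days.
593 mod 7 = 5, so they are different weekdays.
(Nov 6, 1962 is a Tuesday; Jun 21, 1964 is a Sunday.)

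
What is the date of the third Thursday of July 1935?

July 18, 1935

July 1, 1935 is a Monday.
The first Thursday is therefore July 4 (3 days later).
The third Thursday is 4 + 2×7 = July 18.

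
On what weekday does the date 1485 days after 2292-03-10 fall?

Mar 10, 2292 is a Thursday.
1485 mod 7 = 1, so 1485 days after a Thursday is Thursday + 1 = Friday.

Friday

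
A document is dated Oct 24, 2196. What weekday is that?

Monday

Doomsday rule: the anchor day for the 2100s is Sunday. For year 96: 96÷12 = 8 r 0, and 0÷4 = 0, so 8+0+0 = 8.
Sunday + 8 ≡ Monday — that's 2196's doomsday.
In October the doomsday date is Oct 10.
Oct 24 is 14 days after Oct 10; 14 mod 7 = 0, so Monday + 0 = Monday.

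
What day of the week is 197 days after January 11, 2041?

Saturday

First find the weekday of Jan 11, 2041. Doomsday rule: the anchor day for the 2000s is Tuesday. For year 41: 41÷12 = 3 r 5, and 5÷4 = 1, so 3+5+1 = 9.
Tuesday + 9 ≡ Thursday — that's 2041's doomsday.
In January the doomsday date is Jan 3 (2041 is not a leap year).
Jan 11 is 8 days after Jan 3; 8 mod 7 = 1, so Thursday + 1 = Friday.
197 mod 7 = 1, so 197 days after a Friday is Friday + 1 = Saturday.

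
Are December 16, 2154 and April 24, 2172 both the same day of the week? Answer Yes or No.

From Dec 16, 2154 to Apr 24, 2172 is 6339 days.
6339 mod 7 = 4, so they are different weekdays.
(Dec 16, 2154 is a Monday; Apr 24, 2172 is a Friday.)

No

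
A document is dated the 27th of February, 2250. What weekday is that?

Wednesday

Doomsday rule: the anchor day for the 2200s is Friday. For year 50: 50÷12 = 4 r 2, and 2÷4 = 0, so 4+2+0 = 6.
Friday + 6 ≡ Thursday — that's 2250's doomsday.
In February the doomsday date is Feb 28 (2250 is not a leap year).
Feb 27 is 1 day before Feb 28; 1 mod 7 = 1, so Thursday − 1 = Wednesday.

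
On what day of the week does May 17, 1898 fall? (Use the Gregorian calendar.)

Doomsday rule: the anchor day for the 1800s is Friday. For year 98: 98÷12 = 8 r 2, and 2÷4 = 0, so 8+2+0 = 10.
Friday + 10 ≡ Monday — that's 1898's doomsday.
In May the doomsday date is May 9.
May 17 is 8 days after May 9; 8 mod 7 = 1, so Monday + 1 = Tuesday.

Tuesday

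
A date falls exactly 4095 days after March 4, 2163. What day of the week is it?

First find the weekday of Mar 4, 2163. Doomsday rule: the anchor day for the 2100s is Sunday. For year 63: 63÷12 = 5 r 3, and 3÷4 = 0, so 5+3+0 = 8.
Sunday + 8 ≡ Monday — that's 2163's doomsday.
In March the doomsday date is Mar 14.
Mar 4 is 10 days before Mar 14; 10 mod 7 = 3, so Monday − 3 = Friday.
4095 mod 7 = 0, so 4095 days after a Friday is Friday + 0 = Friday.

Friday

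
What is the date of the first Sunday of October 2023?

October 1, 2023

October 1, 2023 is a Sunday.
The first Sunday is therefore October 1 (same day).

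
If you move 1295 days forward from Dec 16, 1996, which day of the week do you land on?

Monday

First find the weekday of Dec 16, 1996. Doomsday rule: the anchor day for the 1900s is Wednesday. For year 96: 96÷12 = 8 r 0, and 0÷4 = 0, so 8+0+0 = 8.
Wednesday + 8 ≡ Thursday — that's 1996's doomsday.
In December the doomsday date is Dec 12.
Dec 16 is 4 days after Dec 12; 4 mod 7 = 4, so Thursday + 4 = Monday.
1295 mod 7 = 0, so 1295 days after a Monday is Monday + 0 = Monday.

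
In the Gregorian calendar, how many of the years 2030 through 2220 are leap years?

Multiples of 4 in [2030,2220]: 48.
Of those, multiples of 100: 2 (not leap unless ÷400).
Multiples of 400: 0.
Leap years = 48 − 2 + 0 = 46.

46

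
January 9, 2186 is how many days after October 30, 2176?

Oct 30, 2176 → Oct 30, 2177: 365 days.
Oct 30, 2177 → Oct 30, 2178: 365 days.
Oct 30, 2178 → Oct 30, 2179: 365 days.
Oct 30, 2179 → Oct 30, 2180: 366 days (Feb 29, 2180 is in that span).
Oct 30, 2180 → Oct 30, 2181: 365 days.
Oct 30, 2181 → Oct 30, 2182: 365 days.
Oct 30, 2182 → Oct 30, 2183: 365 days.
Oct 30, 2183 → Oct 30, 2184: 366 days (Feb 29, 2184 is in that span).
Oct 30, 2184 → Oct 30, 2185: 365 days.
Oct 30, 2185 → Nov 30, 2185: 31 days (October has 31).
Nov 30, 2185 → Dec 30, 2185: 30 days (November has 30).
Dec 30, 2185 → Jan 9, 2186: 10 days.
Total: 3358 days.

3358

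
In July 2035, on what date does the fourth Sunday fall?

July 22, 2035

July 1, 2035 is a Sunday.
The first Sunday is therefore July 1 (same day).
The fourth Sunday is 1 + 3×7 = July 22.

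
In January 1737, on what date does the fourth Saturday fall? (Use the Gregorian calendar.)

January 1, 1737 is a Tuesday.
The first Saturday is therefore January 5 (4 days later).
The fourth Saturday is 5 + 3×7 = January 26.

January 26, 1737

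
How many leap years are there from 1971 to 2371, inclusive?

Multiples of 4 in [1971,2371]: 100.
Of those, multiples of 100: 4 (not leap unless ÷400).
Multiples of 400: 1.
Leap years = 100 − 4 + 1 = 97.

97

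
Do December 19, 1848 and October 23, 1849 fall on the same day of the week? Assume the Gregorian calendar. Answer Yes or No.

From Dec 19, 1848 to Oct 23, 1849 is 308 days.
308 mod 7 = 0, so they are the same weekday.
(Dec 19, 1848 is a Tuesday; Oct 23, 1849 is a Tuesday.)

Yes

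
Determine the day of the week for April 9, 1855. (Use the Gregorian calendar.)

Doomsday rule: the anchor day for the 1800s is Friday. For year 55: 55÷12 = 4 r 7, and 7÷4 = 1, so 4+7+1 = 12.
Friday + 12 ≡ Wednesday — that's 1855's doomsday.
In April the doomsday date is Apr 4.
Apr 9 is 5 days after Apr 4; 5 mod 7 = 5, so Wednesday + 5 = Monday.

Monday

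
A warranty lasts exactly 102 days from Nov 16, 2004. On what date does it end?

February 26, 2005

Nov has 30 days: +15 → Dec 1, 2004 (87 left).
Dec has 31 days: +31 → Jan 1, 2005 (56 left).
Jan has 31 days: +31 → Feb 1, 2005 (25 left).
+25 → Feb 26, 2005.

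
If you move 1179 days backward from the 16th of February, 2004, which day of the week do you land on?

First find the weekday of Feb 16, 2004. Doomsday rule: the anchor day for the 2000s is Tuesday. For year 04: 4÷12 = 0 r 4, and 4÷4 = 1, so 0+4+1 = 5.
Tuesday + 5 ≡ Sunday — that's 2004's doomsday.
In February the doomsday date is Feb 29 (2004 is a leap year (divisible by 4)).
Feb 16 is 13 days before Feb 29; 13 mod 7 = 6, so Sunday − 6 = Monday.
1179 mod 7 = 3, so 1179 days before a Monday is Monday − 3 = Friday.

Friday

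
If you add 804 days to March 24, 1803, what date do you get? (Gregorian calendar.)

June 5, 1805

+366 (one year; includes Feb 29, 1804) → Mar 24, 1804 (438 left).
+365 (one year) → Mar 24, 1805 (73 left).
Mar has 31 days: +8 → Apr 1, 1805 (65 left).
Apr has 30 days: +30 → May 1, 1805 (35 left).
May has 31 days: +31 → Jun 1, 1805 (4 left).
+4 → Jun 5, 1805.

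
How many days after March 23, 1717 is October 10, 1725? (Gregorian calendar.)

3123

Mar 23, 1717 → Mar 23, 1718: 365 days.
Mar 23, 1718 → Mar 23, 1719: 365 days.
Mar 23, 1719 → Mar 23, 1720: 366 days (Feb 29, 1720 is in that span).
Mar 23, 1720 → Mar 23, 1721: 365 days.
Mar 23, 1721 → Mar 23, 1722: 365 days.
Mar 23, 1722 → Mar 23, 1723: 365 days.
Mar 23, 1723 → Mar 23, 1724: 366 days (Feb 29, 1724 is in that span).
Mar 23, 1724 → Mar 23, 1725: 365 days.
Mar 23, 1725 → Apr 23, 1725: 31 days (March has 31).
Apr 23, 1725 → May 23, 1725: 30 days (April has 30).
May 23, 1725 → Jun 23, 1725: 31 days (May has 31).
Jun 23, 1725 → Jul 23, 1725: 30 days (June has 30).
Jul 23, 1725 → Aug 23, 1725: 31 days (July has 31).
Aug 23, 1725 → Sep 23, 1725: 31 days (August has 31).
Sep 23, 1725 → Oct 10, 1725: 17 days.
Total: 3123 days.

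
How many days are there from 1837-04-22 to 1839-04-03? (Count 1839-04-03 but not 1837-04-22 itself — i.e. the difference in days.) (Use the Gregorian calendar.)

Apr 22, 1837 → Apr 22, 1838: 365 days.
Apr 22, 1838 → May 22, 1838: 30 days (April has 30).
May 22, 1838 → Jun 22, 1838: 31 days (May has 31).
Jun 22, 1838 → Jul 22, 1838: 30 days (June has 30).
Jul 22, 1838 → Aug 22, 1838: 31 days (July has 31).
Aug 22, 1838 → Sep 22, 1838: 31 days (August has 31).
Sep 22, 1838 → Oct 22, 1838: 30 days (September has 30).
Oct 22, 1838 → Nov 22, 1838: 31 days (October has 31).
Nov 22, 1838 → Dec 22, 1838: 30 days (November has 30).
Dec 22, 1838 → Jan 22, 1839: 31 days (December has 31).
Jan 22, 1839 → Feb 22, 1839: 31 days (January has 31).
Feb 22, 1839 → Mar 22, 1839: 28 days (February has 28).
Mar 22, 1839 → Apr 3, 1839: 12 days.
Total: 711 days.

711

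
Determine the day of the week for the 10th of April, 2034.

January 1, 2034 is a Sunday.
Jan 1, 2034 → Feb 1, 2034: 31 days (January has 31).
Feb 1, 2034 → Mar 1, 2034: 28 days (February has 28).
Mar 1, 2034 → Apr 1, 2034: 31 days (March has 31).
Apr 1, 2034 → Apr 10, 2034: 9 days.
Total: 99 days.
99 mod 7 = 1, so Sunday + 1 = Monday.

Monday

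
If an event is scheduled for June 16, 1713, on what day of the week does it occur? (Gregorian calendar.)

Doomsday rule: the anchor day for the 1700s is Sunday. For year 13: 13÷12 = 1 r 1, and 1÷4 = 0, so 1+1+0 = 2.
Sunday + 2 ≡ Tuesday — that's 1713's doomsday.
In June the doomsday date is Jun 6.
Jun 16 is 10 days after Jun 6; 10 mod 7 = 3, so Tuesday + 3 = Friday.

Friday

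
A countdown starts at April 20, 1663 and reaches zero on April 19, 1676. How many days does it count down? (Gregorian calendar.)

4748

Apr 20, 1663 → Apr 20, 1664: 366 days (Feb 29, 1664 is in that span).
Apr 20, 1664 → Apr 20, 1665: 365 days.
Apr 20, 1665 → Apr 20, 1666: 365 days.
Apr 20, 1666 → Apr 20, 1667: 365 days.
Apr 20, 1667 → Apr 20, 1668: 366 days (Feb 29, 1668 is in that span).
Apr 20, 1668 → Apr 20, 1669: 365 days.
Apr 20, 1669 → Apr 20, 1670: 365 days.
Apr 20, 1670 → Apr 20, 1671: 365 days.
Apr 20, 1671 → Apr 20, 1672: 366 days (Feb 29, 1672 is in that span).
Apr 20, 1672 → Apr 20, 1673: 365 days.
Apr 20, 1673 → Apr 20, 1674: 365 days.
Apr 20, 1674 → Apr 20, 1675: 365 days.
Apr 20, 1675 → May 20, 1675: 30 days (April has 30).
May 20, 1675 → Jun 20, 1675: 31 days (May has 31).
Jun 20, 1675 → Jul 20, 1675: 30 days (June has 30).
Jul 20, 1675 → Aug 20, 1675: 31 days (July has 31).
Aug 20, 1675 → Sep 20, 1675: 31 days (August has 31).
Sep 20, 1675 → Oct 20, 1675: 30 days (September has 30).
Oct 20, 1675 → Nov 20, 1675: 31 days (October has 31).
Nov 20, 1675 → Dec 20, 1675: 30 days (November has 30).
Dec 20, 1675 → Jan 20, 1676: 31 days (December has 31).
Jan 20, 1676 → Feb 20, 1676: 31 days (January has 31).
Feb 20, 1676 → Mar 20, 1676: 29 days (February has 29).
Mar 20, 1676 → Apr 19, 1676: 30 days.
Total: 4748 days.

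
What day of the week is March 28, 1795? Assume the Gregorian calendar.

Doomsday rule: the anchor day for the 1700s is Sunday. For year 95: 95÷12 = 7 r 11, and 11÷4 = 2, so 7+11+2 = 20.
Sunday + 20 ≡ Saturday — that's 1795's doomsday.
In March the doomsday date is Mar 14.
Mar 28 is 14 days after Mar 14; 14 mod 7 = 0, so Saturday + 0 = Saturday.

Saturday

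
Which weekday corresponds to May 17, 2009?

Sunday

Doomsday rule: the anchor day for the 2000s is Tuesday. For year 09: 9÷12 = 0 r 9, and 9÷4 = 2, so 0+9+2 = 11.
Tuesday + 11 ≡ Saturday — that's 2009's doomsday.
In May the doomsday date is May 9.
May 17 is 8 days after May 9; 8 mod 7 = 1, so Saturday + 1 = Sunday.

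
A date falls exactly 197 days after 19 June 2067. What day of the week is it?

Monday

Jun 19, 2067 is a Sunday.
197 mod 7 = 1, so 197 days after a Sunday is Sunday + 1 = Monday.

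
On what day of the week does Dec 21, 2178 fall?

Doomsday rule: the anchor day for the 2100s is Sunday. For year 78: 78÷12 = 6 r 6, and 6÷4 = 1, so 6+6+1 = 13.
Sunday + 13 ≡ Saturday — that's 2178's doomsday.
In December the doomsday date is Dec 12.
Dec 21 is 9 days after Dec 12; 9 mod 7 = 2, so Saturday + 2 = Monday.

Monday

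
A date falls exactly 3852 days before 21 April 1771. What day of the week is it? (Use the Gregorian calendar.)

Apr 21, 1771 is a Sunday.
3852 mod 7 = 2, so 3852 days before a Sunday is Sunday − 2 = Friday.

Friday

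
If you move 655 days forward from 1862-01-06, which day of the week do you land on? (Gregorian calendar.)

Friday

First find the weekday of Jan 6, 1862. Doomsday rule: the anchor day for the 1800s is Friday. For year 62: 62÷12 = 5 r 2, and 2÷4 = 0, so 5+2+0 = 7.
Friday + 7 ≡ Friday — that's 1862's doomsday.
In January the doomsday date is Jan 3 (1862 is not a leap year).
Jan 6 is 3 days after Jan 3; 3 mod 7 = 3, so Friday + 3 = Monday.
655 mod 7 = 4, so 655 days after a Monday is Monday + 4 = Friday.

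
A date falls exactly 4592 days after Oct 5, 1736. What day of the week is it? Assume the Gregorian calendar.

Friday

First find the weekday of Oct 5, 1736. Doomsday rule: the anchor day for the 1700s is Sunday. For year 36: 36÷12 = 3 r 0, and 0÷4 = 0, so 3+0+0 = 3.
Sunday + 3 ≡ Wednesday — that's 1736's doomsday.
In October the doomsday date is Oct 10.
Oct 5 is 5 days before Oct 10; 5 mod 7 = 5, so Wednesday − 5 = Friday.
4592 mod 7 = 0, so 4592 days after a Friday is Friday + 0 = Friday.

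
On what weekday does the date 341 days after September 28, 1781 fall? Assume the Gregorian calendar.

Wednesday

Sep 28, 1781 is a Friday.
341 mod 7 = 5, so 341 days after a Friday is Friday + 5 = Wednesday.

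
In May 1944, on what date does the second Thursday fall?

May 11, 1944

May 1, 1944 is a Monday.
The first Thursday is therefore May 4 (3 days later).
The second Thursday is 4 + 1×7 = May 11.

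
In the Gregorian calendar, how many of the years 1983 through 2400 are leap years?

102

Multiples of 4 in [1983,2400]: 105.
Of those, multiples of 100: 5 (not leap unless ÷400).
Multiples of 400: 2.
Leap years = 105 − 5 + 2 = 102.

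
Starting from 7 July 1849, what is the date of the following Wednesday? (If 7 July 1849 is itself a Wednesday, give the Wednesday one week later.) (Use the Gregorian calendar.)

July 11, 1849

Jul 7, 1849 is a Saturday.
From Saturday to the next Wednesday is 4 days.
Jul 7, 1849 + 4 = Jul 11, 1849.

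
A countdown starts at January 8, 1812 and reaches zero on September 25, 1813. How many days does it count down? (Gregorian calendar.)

Jan 8, 1812 → Jan 8, 1813: 366 days (Feb 29, 1812 is in that span).
Jan 8, 1813 → Feb 8, 1813: 31 days (January has 31).
Feb 8, 1813 → Mar 8, 1813: 28 days (February has 28).
Mar 8, 1813 → Apr 8, 1813: 31 days (March has 31).
Apr 8, 1813 → May 8, 1813: 30 days (April has 30).
May 8, 1813 → Jun 8, 1813: 31 days (May has 31).
Jun 8, 1813 → Jul 8, 1813: 30 days (June has 30).
Jul 8, 1813 → Aug 8, 1813: 31 days (July has 31).
Aug 8, 1813 → Sep 8, 1813: 31 days (August has 31).
Sep 8, 1813 → Sep 25, 1813: 17 days.
Total: 626 days.

626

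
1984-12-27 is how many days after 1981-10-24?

1160

Oct 24, 1981 → Oct 24, 1982: 365 days.
Oct 24, 1982 → Oct 24, 1983: 365 days.
Oct 24, 1983 → Oct 24, 1984: 366 days (Feb 29, 1984 is in that span).
Oct 24, 1984 → Nov 24, 1984: 31 days (October has 31).
Nov 24, 1984 → Dec 24, 1984: 30 days (November has 30).
Dec 24, 1984 → Dec 27, 1984: 3 days.
Total: 1160 days.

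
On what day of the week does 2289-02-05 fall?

Doomsday rule: the anchor day for the 2200s is Friday. For year 89: 89÷12 = 7 r 5, and 5÷4 = 1, so 7+5+1 = 13.
Friday + 13 ≡ Thursday — that's 2289's doomsday.
In February the doomsday date is Feb 28 (2289 is not a leap year).
Feb 5 is 23 days before Feb 28; 23 mod 7 = 2, so Thursday − 2 = Tuesday.

Tuesday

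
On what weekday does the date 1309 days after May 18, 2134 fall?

Tuesday

First find the weekday of May 18, 2134. Doomsday rule: the anchor day for the 2100s is Sunday. For year 34: 34÷12 = 2 r 10, and 10÷4 = 2, so 2+10+2 = 14.
Sunday + 14 ≡ Sunday — that's 2134's doomsday.
In May the doomsday date is May 9.
May 18 is 9 days after May 9; 9 mod 7 = 2, so Sunday + 2 = Tuesday.
1309 mod 7 = 0, so 1309 days after a Tuesday is Tuesday + 0 = Tuesday.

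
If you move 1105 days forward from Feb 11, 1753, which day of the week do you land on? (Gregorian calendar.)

First find the weekday of Feb 11, 1753. Doomsday rule: the anchor day for the 1700s is Sunday. For year 53: 53÷12 = 4 r 5, and 5÷4 = 1, so 4+5+1 = 10.
Sunday + 10 ≡ Wednesday — that's 1753's doomsday.
In February the doomsday date is Feb 28 (1753 is not a leap year).
Feb 11 is 17 days before Feb 28; 17 mod 7 = 3, so Wednesday − 3 = Sunday.
1105 mod 7 = 6, so 1105 days after a Sunday is Sunday + 6 = Saturday.

Saturday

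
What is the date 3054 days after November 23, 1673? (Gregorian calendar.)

April 4, 1682

+365 (one year) → Nov 23, 1674 (2689 left).
+365 (one year) → Nov 23, 1675 (2324 left).
+366 (one year; includes Feb 29, 1676) → Nov 23, 1676 (1958 left).
+365 (one year) → Nov 23, 1677 (1593 left).
+365 (one year) → Nov 23, 1678 (1228 left).
+365 (one year) → Nov 23, 1679 (863 left).
+366 (one year; includes Feb 29, 1680) → Nov 23, 1680 (497 left).
+365 (one year) → Nov 23, 1681 (132 left).
Nov has 30 days: +8 → Dec 1, 1681 (124 left).
Dec has 31 days: +31 → Jan 1, 1682 (93 left).
Jan has 31 days: +31 → Feb 1, 1682 (62 left).
Feb has 28 days: +28 → Mar 1, 1682 (34 left).
Mar has 31 days: +31 → Apr 1, 1682 (3 left).
+3 → Apr 4, 1682.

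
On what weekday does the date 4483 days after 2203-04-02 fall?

First find the weekday of Apr 2, 2203. Doomsday rule: the anchor day for the 2200s is Friday. For year 03: 3÷12 = 0 r 3, and 3÷4 = 0, so 0+3+0 = 3.
Friday + 3 ≡ Monday — that's 2203's doomsday.
In April the doomsday date is Apr 4.
Apr 2 is 2 days before Apr 4; 2 mod 7 = 2, so Monday − 2 = Saturday.
4483 mod 7 = 3, so 4483 days after a Saturday is Saturday + 3 = Tuesday.

Tuesday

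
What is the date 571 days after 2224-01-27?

August 20, 2225

+366 (one year; includes Feb 29, 2224) → Jan 27, 2225 (205 left).
Jan has 31 days: +5 → Feb 1, 2225 (200 left).
Feb has 28 days: +28 → Mar 1, 2225 (172 left).
Mar has 31 days: +31 → Apr 1, 2225 (141 left).
Apr has 30 days: +30 → May 1, 2225 (111 left).
May has 31 days: +31 → Jun 1, 2225 (80 left).
Jun has 30 days: +30 → Jul 1, 2225 (50 left).
Jul has 31 days: +31 → Aug 1, 2225 (19 left).
+19 → Aug 20, 2225.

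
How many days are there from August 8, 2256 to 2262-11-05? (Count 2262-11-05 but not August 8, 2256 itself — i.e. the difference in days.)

Aug 8, 2256 → Aug 8, 2257: 365 days.
Aug 8, 2257 → Aug 8, 2258: 365 days.
Aug 8, 2258 → Aug 8, 2259: 365 days.
Aug 8, 2259 → Aug 8, 2260: 366 days (Feb 29, 2260 is in that span).
Aug 8, 2260 → Aug 8, 2261: 365 days.
Aug 8, 2261 → Aug 8, 2262: 365 days.
Aug 8, 2262 → Sep 8, 2262: 31 days (August has 31).
Sep 8, 2262 → Oct 8, 2262: 30 days (September has 30).
Oct 8, 2262 → Nov 5, 2262: 28 days.
Total: 2280 days.

2280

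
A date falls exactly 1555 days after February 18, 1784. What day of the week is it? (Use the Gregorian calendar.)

Thursday

First find the weekday of Feb 18, 1784. Doomsday rule: the anchor day for the 1700s is Sunday. For year 84: 84÷12 = 7 r 0, and 0÷4 = 0, so 7+0+0 = 7.
Sunday + 7 ≡ Sunday — that's 1784's doomsday.
In February the doomsday date is Feb 29 (1784 is a leap year (divisible by 4)).
Feb 18 is 11 days before Feb 29; 11 mod 7 = 4, so Sunday − 4 = Wednesday.
1555 mod 7 = 1, so 1555 days after a Wednesday is Wednesday + 1 = Thursday.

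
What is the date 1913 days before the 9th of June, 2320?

−366 (one year; includes Feb 29, 2320) → Jun 9, 2319 (1547 left).
−365 (one year) → Jun 9, 2318 (1182 left).
−365 (one year) → Jun 9, 2317 (817 left).
−365 (one year) → Jun 9, 2316 (452 left).
−366 (one year; includes Feb 29, 2316) → Jun 9, 2315 (86 left).
−9 → May 31, 2315 (end of May, 31 days; 77 left).
−31 → Apr 30, 2315 (end of Apr, 30 days; 46 left).
−30 → Mar 31, 2315 (end of Mar, 31 days; 16 left).
−16 → Mar 15, 2315.

March 15, 2315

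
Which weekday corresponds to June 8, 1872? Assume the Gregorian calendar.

Saturday

Doomsday rule: the anchor day for the 1800s is Friday. For year 72: 72÷12 = 6 r 0, and 0÷4 = 0, so 6+0+0 = 6.
Friday + 6 ≡ Thursday — that's 1872's doomsday.
In June the doomsday date is Jun 6.
Jun 8 is 2 days after Jun 6; 2 mod 7 = 2, so Thursday + 2 = Saturday.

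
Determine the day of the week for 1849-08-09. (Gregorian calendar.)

Thursday

Doomsday rule: the anchor day for the 1800s is Friday. For year 49: 49÷12 = 4 r 1, and 1÷4 = 0, so 4+1+0 = 5.
Friday + 5 ≡ Wednesday — that's 1849's doomsday.
In August the doomsday date is Aug 8.
Aug 9 is 1 day after Aug 8; 1 mod 7 = 1, so Wednesday + 1 = Thursday.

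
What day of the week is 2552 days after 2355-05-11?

Sunday

May 11, 2355 is a Wednesday.
2552 mod 7 = 4, so 2552 days after a Wednesday is Wednesday + 4 = Sunday.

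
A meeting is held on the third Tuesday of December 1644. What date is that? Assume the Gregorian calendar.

December 1, 1644 is a Thursday.
The first Tuesday is therefore December 6 (5 days later).
The third Tuesday is 6 + 2×7 = December 20.

December 20, 1644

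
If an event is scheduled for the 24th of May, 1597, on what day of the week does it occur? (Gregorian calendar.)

Doomsday rule: the anchor day for the 1500s is Wednesday. For year 97: 97÷12 = 8 r 1, and 1÷4 = 0, so 8+1+0 = 9.
Wednesday + 9 ≡ Friday — that's 1597's doomsday.
In May the doomsday date is May 9.
May 24 is 15 days after May 9; 15 mod 7 = 1, so Friday + 1 = Saturday.

Saturday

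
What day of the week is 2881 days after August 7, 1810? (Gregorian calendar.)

Saturday

Aug 7, 1810 is a Tuesday.
2881 mod 7 = 4, so 2881 days after a Tuesday is Tuesday + 4 = Saturday.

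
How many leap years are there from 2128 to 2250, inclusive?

Multiples of 4 in [2128,2250]: 31.
Of those, multiples of 100: 1 (not leap unless ÷400).
Multiples of 400: 0.
Leap years = 31 − 1 + 0 = 30.

30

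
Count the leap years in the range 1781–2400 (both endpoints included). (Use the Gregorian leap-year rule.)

150

Multiples of 4 in [1781,2400]: 155.
Of those, multiples of 100: 7 (not leap unless ÷400).
Multiples of 400: 2.
Leap years = 155 − 7 + 2 = 150.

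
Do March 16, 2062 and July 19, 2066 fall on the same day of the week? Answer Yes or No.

No

From Mar 16, 2062 to Jul 19, 2066 is 1586 days.
1586 mod 7 = 4, so they are different weekdays.
(Mar 16, 2062 is a Thursday; Jul 19, 2066 is a Monday.)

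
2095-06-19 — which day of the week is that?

Doomsday rule: the anchor day for the 2000s is Tuesday. For year 95: 95÷12 = 7 r 11, and 11÷4 = 2, so 7+11+2 = 20.
Tuesday + 20 ≡ Monday — that's 2095's doomsday.
In June the doomsday date is Jun 6.
Jun 19 is 13 days after Jun 6; 13 mod 7 = 6, so Monday + 6 = Sunday.

Sunday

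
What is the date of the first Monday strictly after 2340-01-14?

January 15, 2340

Jan 14, 2340 is a Sunday.
From Sunday to the next Monday is 1 day.
Jan 14, 2340 + 1 = Jan 15, 2340.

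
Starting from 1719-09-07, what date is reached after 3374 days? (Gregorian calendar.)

+366 (one year; includes Feb 29, 1720) → Sep 7, 1720 (3008 left).
+365 (one year) → Sep 7, 1721 (2643 left).
+365 (one year) → Sep 7, 1722 (2278 left).
+365 (one year) → Sep 7, 1723 (1913 left).
+366 (one year; includes Feb 29, 1724) → Sep 7, 1724 (1547 left).
+365 (one year) → Sep 7, 1725 (1182 left).
+365 (one year) → Sep 7, 1726 (817 left).
+365 (one year) → Sep 7, 1727 (452 left).
+366 (one year; includes Feb 29, 1728) → Sep 7, 1728 (86 left).
Sep has 30 days: +24 → Oct 1, 1728 (62 left).
Oct has 31 days: +31 → Nov 1, 1728 (31 left).
Nov has 30 days: +30 → Dec 1, 1728 (1 left).
+1 → Dec 2, 1728.

December 2, 1728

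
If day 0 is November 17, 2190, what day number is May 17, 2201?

Nov 17, 2190 → Nov 17, 2191: 365 days.
Nov 17, 2191 → Nov 17, 2192: 366 days (Feb 29, 2192 is in that span).
Nov 17, 2192 → Nov 17, 2193: 365 days.
Nov 17, 2193 → Nov 17, 2194: 365 days.
Nov 17, 2194 → Nov 17, 2195: 365 days.
Nov 17, 2195 → Nov 17, 2196: 366 days (Feb 29, 2196 is in that span).
Nov 17, 2196 → Nov 17, 2197: 365 days.
Nov 17, 2197 → Nov 17, 2198: 365 days.
Nov 17, 2198 → Nov 17, 2199: 365 days.
Nov 17, 2199 → Nov 17, 2200: 365 days.
Nov 17, 2200 → Dec 17, 2200: 30 days (November has 30).
Dec 17, 2200 → Jan 17, 2201: 31 days (December has 31).
Jan 17, 2201 → Feb 17, 2201: 31 days (January has 31).
Feb 17, 2201 → Mar 17, 2201: 28 days (February has 28).
Mar 17, 2201 → Apr 17, 2201: 31 days (March has 31).
Apr 17, 2201 → May 17, 2201: 30 days.
Total: 3833 days.

3833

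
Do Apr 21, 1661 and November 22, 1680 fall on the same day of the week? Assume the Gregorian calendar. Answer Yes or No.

From Apr 21, 1661 to Nov 22, 1680 is 7155 days.
7155 mod 7 = 1, so they are different weekdays.
(Apr 21, 1661 is a Thursday; Nov 22, 1680 is a Friday.)

No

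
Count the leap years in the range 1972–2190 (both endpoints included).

54

Multiples of 4 in [1972,2190]: 55.
Of those, multiples of 100: 2 (not leap unless ÷400).
Multiples of 400: 1.
Leap years = 55 − 2 + 1 = 54.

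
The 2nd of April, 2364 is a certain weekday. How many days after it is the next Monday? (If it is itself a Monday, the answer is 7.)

4

Apr 2, 2364 is a Thursday.
From Thursday to the next Monday is 4 days.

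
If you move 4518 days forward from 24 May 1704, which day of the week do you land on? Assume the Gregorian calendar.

Tuesday

May 24, 1704 is a Saturday.
4518 mod 7 = 3, so 4518 days after a Saturday is Saturday + 3 = Tuesday.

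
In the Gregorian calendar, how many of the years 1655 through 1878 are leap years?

Multiples of 4 in [1655,1878]: 56.
Of those, multiples of 100: 2 (not leap unless ÷400).
Multiples of 400: 0.
Leap years = 56 − 2 + 0 = 54.

54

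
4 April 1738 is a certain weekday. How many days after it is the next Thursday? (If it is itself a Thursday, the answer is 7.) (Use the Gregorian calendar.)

6

Apr 4, 1738 is a Friday.
From Friday to the next Thursday is 6 days.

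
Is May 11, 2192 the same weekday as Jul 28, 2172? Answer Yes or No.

No

From Jul 28, 2172 to May 11, 2192 is 7227 days.
7227 mod 7 = 3, so they are different weekdays.
(Jul 28, 2172 is a Tuesday; May 11, 2192 is a Friday.)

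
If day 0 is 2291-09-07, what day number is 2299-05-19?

2811

Sep 7, 2291 → Sep 7, 2292: 366 days (Feb 29, 2292 is in that span).
Sep 7, 2292 → Sep 7, 2293: 365 days.
Sep 7, 2293 → Sep 7, 2294: 365 days.
Sep 7, 2294 → Sep 7, 2295: 365 days.
Sep 7, 2295 → Sep 7, 2296: 366 days (Feb 29, 2296 is in that span).
Sep 7, 2296 → Sep 7, 2297: 365 days.
Sep 7, 2297 → Sep 7, 2298: 365 days.
Sep 7, 2298 → Oct 7, 2298: 30 days (September has 30).
Oct 7, 2298 → Nov 7, 2298: 31 days (October has 31).
Nov 7, 2298 → Dec 7, 2298: 30 days (November has 30).
Dec 7, 2298 → Jan 7, 2299: 31 days (December has 31).
Jan 7, 2299 → Feb 7, 2299: 31 days (January has 31).
Feb 7, 2299 → Mar 7, 2299: 28 days (February has 28).
Mar 7, 2299 → Apr 7, 2299: 31 days (March has 31).
Apr 7, 2299 → May 7, 2299: 30 days (April has 30).
May 7, 2299 → May 19, 2299: 12 days.
Total: 2811 days.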